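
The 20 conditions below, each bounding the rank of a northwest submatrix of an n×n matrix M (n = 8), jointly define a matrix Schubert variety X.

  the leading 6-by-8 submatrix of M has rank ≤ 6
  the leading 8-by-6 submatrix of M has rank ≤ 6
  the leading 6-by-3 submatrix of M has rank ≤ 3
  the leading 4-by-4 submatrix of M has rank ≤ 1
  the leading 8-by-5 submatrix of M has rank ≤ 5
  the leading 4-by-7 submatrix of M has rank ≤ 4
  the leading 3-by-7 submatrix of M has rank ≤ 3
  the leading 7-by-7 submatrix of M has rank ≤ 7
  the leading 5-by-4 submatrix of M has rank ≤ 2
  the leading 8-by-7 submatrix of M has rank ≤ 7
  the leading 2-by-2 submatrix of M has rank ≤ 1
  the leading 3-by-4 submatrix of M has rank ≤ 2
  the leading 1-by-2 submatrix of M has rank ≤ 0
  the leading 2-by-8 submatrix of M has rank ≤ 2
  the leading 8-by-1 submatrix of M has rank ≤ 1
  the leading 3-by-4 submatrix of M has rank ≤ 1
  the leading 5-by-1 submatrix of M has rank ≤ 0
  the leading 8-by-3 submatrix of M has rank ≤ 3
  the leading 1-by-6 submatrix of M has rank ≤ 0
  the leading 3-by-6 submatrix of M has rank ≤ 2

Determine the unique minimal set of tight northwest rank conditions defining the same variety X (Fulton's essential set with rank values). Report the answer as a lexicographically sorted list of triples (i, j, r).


Recovering R(i,j) via the rank-extension bound from the 20 conditions:

  i=1: 0, 0, 0, 0, 0, 0, 1, 1
  i=2: 0, 1, 1, 1, 1, 1, 2, 2
  i=3: 0, 1, 1, 1, 2, 2, 3, 3
  i=4: 0, 1, 1, 1, 2, 3, 4, 4
  i=5: 0, 1, 2, 2, 3, 4, 5, 5
  i=6: 1, 2, 3, 3, 4, 5, 6, 6
  i=7: 1, 2, 3, 4, 5, 6, 7, 7
  i=8: 1, 2, 3, 4, 5, 6, 7, 8

giving w = (7, 2, 5, 6, 3, 1, 4, 8) via Δ²R.

Fulton essential set (3 of the 14 Rothe cells):

[(1, 6, 0), (4, 4, 1), (5, 1, 0)]


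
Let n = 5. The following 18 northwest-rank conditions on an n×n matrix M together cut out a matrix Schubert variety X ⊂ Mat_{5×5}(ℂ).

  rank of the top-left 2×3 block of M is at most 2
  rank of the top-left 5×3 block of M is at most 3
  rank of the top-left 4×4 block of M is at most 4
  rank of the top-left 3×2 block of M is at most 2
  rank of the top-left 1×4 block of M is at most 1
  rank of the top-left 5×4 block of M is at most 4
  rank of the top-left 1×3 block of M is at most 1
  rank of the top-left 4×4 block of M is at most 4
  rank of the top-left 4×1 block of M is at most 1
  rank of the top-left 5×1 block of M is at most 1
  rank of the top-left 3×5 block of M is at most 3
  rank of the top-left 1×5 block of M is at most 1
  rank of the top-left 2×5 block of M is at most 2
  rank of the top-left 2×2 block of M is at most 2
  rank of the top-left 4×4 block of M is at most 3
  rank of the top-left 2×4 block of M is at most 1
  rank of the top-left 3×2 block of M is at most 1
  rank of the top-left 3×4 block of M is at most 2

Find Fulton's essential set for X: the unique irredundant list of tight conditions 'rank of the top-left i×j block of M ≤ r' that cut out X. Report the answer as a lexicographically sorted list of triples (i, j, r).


The tightest implied rank at each (i,j), from the 18 conditions:

  R[1]: 1, 1, 1, 1, 1
  R[2]: 1, 1, 1, 1, 2
  R[3]: 1, 1, 2, 2, 3
  R[4]: 1, 2, 3, 3, 4
  R[5]: 1, 2, 3, 4, 5

second differences of R give the permutation w = (1, 5, 3, 2, 4).

D(w) has 4 cells with 2 SE-corners; essential set:

[(2, 4, 1), (3, 2, 1)]


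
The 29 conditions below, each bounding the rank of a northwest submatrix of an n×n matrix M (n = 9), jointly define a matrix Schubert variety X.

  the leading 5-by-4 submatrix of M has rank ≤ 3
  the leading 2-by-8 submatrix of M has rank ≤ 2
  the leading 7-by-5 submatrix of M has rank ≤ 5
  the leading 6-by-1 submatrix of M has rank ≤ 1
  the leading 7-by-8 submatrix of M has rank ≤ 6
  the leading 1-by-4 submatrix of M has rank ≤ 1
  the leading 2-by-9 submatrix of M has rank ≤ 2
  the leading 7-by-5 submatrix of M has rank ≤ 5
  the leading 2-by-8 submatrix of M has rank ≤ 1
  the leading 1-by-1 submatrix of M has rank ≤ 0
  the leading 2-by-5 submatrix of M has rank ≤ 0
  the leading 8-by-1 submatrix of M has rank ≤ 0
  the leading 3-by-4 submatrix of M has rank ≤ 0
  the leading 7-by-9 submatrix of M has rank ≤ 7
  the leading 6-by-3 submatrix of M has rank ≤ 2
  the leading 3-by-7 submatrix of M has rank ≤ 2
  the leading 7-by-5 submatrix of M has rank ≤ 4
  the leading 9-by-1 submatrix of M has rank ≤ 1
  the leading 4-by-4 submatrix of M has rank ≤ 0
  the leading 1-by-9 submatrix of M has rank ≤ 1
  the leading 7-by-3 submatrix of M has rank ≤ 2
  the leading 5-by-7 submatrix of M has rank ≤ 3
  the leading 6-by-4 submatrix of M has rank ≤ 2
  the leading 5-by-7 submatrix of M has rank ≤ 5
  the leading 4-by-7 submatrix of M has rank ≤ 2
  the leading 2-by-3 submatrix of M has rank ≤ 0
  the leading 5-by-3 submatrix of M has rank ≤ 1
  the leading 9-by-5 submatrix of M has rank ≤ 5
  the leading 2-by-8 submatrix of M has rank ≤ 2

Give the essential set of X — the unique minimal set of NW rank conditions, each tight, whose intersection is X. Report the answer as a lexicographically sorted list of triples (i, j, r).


The tightest implied rank at each (i,j), from the 29 conditions:

  R[1]: 0  0  0  0  0  1  1  1  1
  R[2]: 0  0  0  0  0  1  1  1  2
  R[3]: 0  0  0  0  1  2  2  2  3
  R[4]: 0  0  0  0  1  2  2  3  4
  R[5]: 0  1  1  1  2  3  3  4  5
  R[6]: 0  1  2  2  3  4  4  5  6
  R[7]: 0  1  2  3  4  5  5  6  7
  R[8]: 0  1  2  3  4  5  6  7  8
  R[9]: 1  2  3  4  5  6  7  8  9

reading off 1-entries of Δ²R: w = (6, 9, 5, 8, 2, 3, 4, 7, 1).

|D(w)|=25, |Ess(w)|=5:

[(2, 5, 0), (2, 8, 1), (4, 4, 0), (4, 7, 2), (8, 1, 0)]


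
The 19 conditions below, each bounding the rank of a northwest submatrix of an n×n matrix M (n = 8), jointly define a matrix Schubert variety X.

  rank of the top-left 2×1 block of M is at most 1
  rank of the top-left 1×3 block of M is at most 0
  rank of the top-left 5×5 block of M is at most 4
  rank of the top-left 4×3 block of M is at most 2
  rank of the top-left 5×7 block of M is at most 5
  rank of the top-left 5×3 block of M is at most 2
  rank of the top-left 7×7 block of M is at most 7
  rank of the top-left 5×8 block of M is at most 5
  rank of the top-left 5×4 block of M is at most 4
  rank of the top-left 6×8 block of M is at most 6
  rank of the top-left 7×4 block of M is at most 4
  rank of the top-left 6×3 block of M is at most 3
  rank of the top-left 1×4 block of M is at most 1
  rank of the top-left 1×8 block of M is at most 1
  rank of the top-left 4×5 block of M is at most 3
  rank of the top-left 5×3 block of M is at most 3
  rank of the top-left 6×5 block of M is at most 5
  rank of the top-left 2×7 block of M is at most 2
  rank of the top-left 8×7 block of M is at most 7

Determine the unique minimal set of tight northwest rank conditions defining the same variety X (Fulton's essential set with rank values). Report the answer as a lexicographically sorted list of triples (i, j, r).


Recovering R(i,j) via the rank-extension bound from the 19 conditions:

  0  0  0  1  1  1  1  1
  1  1  1  2  2  2  2  2
  1  2  2  3  3  3  3  3
  1  2  2  3  3  4  4  4
  1  2  2  3  4  5  5  5
  1  2  3  4  5  6  6  6
  1  2  3  4  5  6  7  7
  1  2  3  4  5  6  7  8

giving w = (4, 1, 2, 6, 5, 3, 7, 8) via Δ²R.

ℓ(w)=6; the 3 essential cells (i,j,r):

[(1, 3, 0), (4, 5, 3), (5, 3, 2)]


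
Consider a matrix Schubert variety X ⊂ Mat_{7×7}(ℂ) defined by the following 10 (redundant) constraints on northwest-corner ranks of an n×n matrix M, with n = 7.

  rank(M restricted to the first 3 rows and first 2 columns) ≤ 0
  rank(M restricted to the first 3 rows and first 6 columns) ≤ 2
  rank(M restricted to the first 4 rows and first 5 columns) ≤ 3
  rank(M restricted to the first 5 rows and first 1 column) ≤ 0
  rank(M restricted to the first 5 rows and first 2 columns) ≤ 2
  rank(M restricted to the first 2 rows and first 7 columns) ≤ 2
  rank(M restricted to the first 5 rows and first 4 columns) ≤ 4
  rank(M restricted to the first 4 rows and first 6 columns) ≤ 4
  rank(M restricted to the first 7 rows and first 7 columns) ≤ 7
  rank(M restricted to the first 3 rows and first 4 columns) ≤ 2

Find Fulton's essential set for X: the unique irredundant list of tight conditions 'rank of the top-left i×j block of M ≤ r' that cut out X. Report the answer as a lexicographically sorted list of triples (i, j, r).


Rank table r_w(7×7) implied by the 10 constraints:

  R[1]: 0 0 1 1 1 1 1
  R[2]: 0 0 1 2 2 2 2
  R[3]: 0 0 1 2 2 2 3
  R[4]: 0 1 2 3 3 3 4
  R[5]: 0 1 2 3 4 4 5
  R[6]: 1 2 3 4 5 5 6
  R[7]: 1 2 3 4 5 6 7

the unique w with this rank table is (3, 4, 7, 2, 5, 1, 6).

Fulton essential set (3 of the 10 Rothe cells):

[(3, 2, 0), (3, 6, 2), (5, 1, 0)]


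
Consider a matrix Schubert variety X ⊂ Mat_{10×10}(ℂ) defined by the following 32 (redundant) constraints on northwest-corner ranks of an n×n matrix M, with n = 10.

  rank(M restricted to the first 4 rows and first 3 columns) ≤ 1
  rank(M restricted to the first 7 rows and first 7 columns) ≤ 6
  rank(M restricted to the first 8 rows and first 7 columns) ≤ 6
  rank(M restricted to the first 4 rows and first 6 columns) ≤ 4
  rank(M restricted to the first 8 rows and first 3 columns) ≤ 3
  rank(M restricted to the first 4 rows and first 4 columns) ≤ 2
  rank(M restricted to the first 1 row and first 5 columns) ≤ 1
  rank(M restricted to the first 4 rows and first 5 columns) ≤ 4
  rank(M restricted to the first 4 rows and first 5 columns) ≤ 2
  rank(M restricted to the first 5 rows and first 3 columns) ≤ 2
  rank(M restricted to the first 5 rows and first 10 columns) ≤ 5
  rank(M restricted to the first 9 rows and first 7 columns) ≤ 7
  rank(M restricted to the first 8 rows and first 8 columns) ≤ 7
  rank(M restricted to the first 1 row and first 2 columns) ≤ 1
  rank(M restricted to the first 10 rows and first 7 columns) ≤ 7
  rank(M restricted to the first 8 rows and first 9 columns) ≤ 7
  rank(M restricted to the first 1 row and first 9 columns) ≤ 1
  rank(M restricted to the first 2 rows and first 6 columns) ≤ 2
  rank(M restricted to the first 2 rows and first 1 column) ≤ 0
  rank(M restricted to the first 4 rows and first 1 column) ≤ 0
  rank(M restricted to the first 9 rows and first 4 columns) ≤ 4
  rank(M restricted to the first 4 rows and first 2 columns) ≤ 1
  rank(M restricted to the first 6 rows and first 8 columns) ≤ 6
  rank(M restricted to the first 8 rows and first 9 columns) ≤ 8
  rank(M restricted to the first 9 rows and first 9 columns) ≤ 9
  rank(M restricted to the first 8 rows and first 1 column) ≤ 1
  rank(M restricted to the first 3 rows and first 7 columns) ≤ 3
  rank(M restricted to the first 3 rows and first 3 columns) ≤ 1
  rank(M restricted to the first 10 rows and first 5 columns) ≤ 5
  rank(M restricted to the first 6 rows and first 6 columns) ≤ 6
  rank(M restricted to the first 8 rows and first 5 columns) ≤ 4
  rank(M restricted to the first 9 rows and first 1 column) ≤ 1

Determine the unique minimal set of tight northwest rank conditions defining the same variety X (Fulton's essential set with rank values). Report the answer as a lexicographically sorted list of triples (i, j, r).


Computing R[i][j] = min implied NW-rank bound (n=10, 32 conditions):

  R[1]: 0 | 1 | 1 | 1 | 1 | 1 | 1 | 1 | 1 | 1
  R[2]: 0 | 1 | 1 | 2 | 2 | 2 | 2 | 2 | 2 | 2
  R[3]: 0 | 1 | 1 | 2 | 2 | 3 | 3 | 3 | 3 | 3
  R[4]: 0 | 1 | 1 | 2 | 2 | 3 | 4 | 4 | 4 | 4
  R[5]: 1 | 2 | 2 | 3 | 3 | 4 | 5 | 5 | 5 | 5
  R[6]: 1 | 2 | 3 | 4 | 4 | 5 | 6 | 6 | 6 | 6
  R[7]: 1 | 2 | 3 | 4 | 4 | 5 | 6 | 7 | 7 | 7
  R[8]: 1 | 2 | 3 | 4 | 4 | 5 | 6 | 7 | 7 | 8
  R[9]: 1 | 2 | 3 | 4 | 5 | 6 | 7 | 8 | 8 | 9
  R[10]: 1 | 2 | 3 | 4 | 5 | 6 | 7 | 8 | 9 | 10

the unique w with this rank table is (2, 4, 6, 7, 1, 3, 8, 10, 5, 9).

|D(w)|=12, |Ess(w)|=5:

[(4, 1, 0), (4, 3, 1), (4, 5, 2), (8, 5, 4), (8, 9, 7)]


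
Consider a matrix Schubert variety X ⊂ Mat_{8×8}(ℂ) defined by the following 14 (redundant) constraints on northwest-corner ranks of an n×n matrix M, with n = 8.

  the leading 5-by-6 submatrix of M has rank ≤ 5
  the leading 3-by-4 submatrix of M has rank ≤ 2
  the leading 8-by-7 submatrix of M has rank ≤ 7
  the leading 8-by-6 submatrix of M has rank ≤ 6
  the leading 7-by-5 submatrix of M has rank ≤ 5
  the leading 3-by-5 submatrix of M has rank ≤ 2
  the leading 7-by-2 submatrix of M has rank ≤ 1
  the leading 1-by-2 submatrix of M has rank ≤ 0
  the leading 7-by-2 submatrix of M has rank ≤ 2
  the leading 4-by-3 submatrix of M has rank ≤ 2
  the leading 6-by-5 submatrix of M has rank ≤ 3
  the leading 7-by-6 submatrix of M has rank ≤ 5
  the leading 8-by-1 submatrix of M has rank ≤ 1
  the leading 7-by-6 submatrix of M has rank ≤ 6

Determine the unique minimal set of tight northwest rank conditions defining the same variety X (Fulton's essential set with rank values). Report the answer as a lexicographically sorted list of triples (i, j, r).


Rank table r_w(8×8) implied by the 14 constraints:

  R[1]: 0 0 1 1 1 1 1 1
  R[2]: 1 1 2 2 2 2 2 2
  R[3]: 1 1 2 2 2 3 3 3
  R[4]: 1 1 2 3 3 4 4 4
  R[5]: 1 1 2 3 3 4 5 5
  R[6]: 1 1 2 3 3 4 5 6
  R[7]: 1 1 2 3 4 5 6 7
  R[8]: 1 2 3 4 5 6 7 8

so w = (3, 1, 6, 4, 7, 8, 5, 2).

Rothe diagram D(w) (11 cells), 4 SE-corners (essential conditions):

[(1, 2, 0), (3, 5, 2), (6, 5, 3), (7, 2, 1)]


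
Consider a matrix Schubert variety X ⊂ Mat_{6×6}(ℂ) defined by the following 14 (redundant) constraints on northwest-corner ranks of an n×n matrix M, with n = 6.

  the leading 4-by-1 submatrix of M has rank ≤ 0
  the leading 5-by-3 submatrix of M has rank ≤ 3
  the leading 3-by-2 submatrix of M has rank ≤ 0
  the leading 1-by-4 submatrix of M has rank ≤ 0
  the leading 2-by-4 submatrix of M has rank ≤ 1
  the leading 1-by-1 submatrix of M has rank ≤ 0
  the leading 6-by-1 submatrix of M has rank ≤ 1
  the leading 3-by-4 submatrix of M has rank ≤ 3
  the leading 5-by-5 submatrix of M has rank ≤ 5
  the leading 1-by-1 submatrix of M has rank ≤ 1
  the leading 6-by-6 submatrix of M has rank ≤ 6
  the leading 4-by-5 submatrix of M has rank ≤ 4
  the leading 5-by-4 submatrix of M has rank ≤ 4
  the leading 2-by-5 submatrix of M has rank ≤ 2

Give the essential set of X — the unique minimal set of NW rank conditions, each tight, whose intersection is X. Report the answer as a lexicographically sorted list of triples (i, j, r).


The tightest implied rank at each (i,j), from the 14 conditions:

  i=1: 0 | 0 | 0 | 0 | 1 | 1
  i=2: 0 | 0 | 1 | 1 | 2 | 2
  i=3: 0 | 0 | 1 | 2 | 3 | 3
  i=4: 0 | 1 | 2 | 3 | 4 | 4
  i=5: 1 | 2 | 3 | 4 | 5 | 5
  i=6: 1 | 2 | 3 | 4 | 5 | 6

giving w = (5, 3, 4, 2, 1, 6) via Δ²R.

ℓ(w)=9; the 3 essential cells (i,j,r):

[(1, 4, 0), (3, 2, 0), (4, 1, 0)]


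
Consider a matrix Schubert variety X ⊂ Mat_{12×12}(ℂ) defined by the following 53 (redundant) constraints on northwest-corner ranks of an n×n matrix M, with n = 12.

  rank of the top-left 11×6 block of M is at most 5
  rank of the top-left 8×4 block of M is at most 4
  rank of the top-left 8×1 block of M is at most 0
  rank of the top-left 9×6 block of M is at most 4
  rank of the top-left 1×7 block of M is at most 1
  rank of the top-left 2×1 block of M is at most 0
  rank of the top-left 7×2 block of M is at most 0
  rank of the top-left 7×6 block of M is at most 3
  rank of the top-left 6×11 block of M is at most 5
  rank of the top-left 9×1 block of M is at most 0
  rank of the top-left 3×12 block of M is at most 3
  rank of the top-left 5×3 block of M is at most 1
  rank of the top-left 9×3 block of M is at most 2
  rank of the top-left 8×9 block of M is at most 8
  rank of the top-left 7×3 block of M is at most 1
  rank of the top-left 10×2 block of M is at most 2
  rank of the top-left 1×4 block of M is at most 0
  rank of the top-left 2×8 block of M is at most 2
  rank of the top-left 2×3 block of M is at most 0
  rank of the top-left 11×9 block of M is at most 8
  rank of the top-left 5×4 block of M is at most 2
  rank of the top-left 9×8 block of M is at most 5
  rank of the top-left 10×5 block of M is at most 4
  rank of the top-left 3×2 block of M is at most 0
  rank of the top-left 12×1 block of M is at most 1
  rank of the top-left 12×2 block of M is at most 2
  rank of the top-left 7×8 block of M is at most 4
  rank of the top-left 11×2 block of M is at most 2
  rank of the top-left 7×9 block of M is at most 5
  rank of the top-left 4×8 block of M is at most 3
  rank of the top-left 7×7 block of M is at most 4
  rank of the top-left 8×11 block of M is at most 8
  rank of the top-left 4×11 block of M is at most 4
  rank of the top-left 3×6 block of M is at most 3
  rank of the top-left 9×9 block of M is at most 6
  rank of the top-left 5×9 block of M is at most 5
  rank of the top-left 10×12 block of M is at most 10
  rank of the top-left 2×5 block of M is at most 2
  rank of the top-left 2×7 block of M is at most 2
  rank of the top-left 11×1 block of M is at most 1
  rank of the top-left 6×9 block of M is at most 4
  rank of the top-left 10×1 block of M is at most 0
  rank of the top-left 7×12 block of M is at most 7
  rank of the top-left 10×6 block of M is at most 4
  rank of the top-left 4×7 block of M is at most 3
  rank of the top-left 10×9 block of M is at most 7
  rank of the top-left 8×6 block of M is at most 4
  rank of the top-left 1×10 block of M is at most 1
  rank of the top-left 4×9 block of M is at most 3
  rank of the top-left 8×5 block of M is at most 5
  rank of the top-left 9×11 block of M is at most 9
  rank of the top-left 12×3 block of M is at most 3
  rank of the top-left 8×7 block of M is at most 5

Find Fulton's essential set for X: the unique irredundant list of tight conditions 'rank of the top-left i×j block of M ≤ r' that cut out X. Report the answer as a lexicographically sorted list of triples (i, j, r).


Reconstructing r_w from the 53 given conditions:

  0  0  0  0  1  1  1  1  1  1  1  1
  0  0  0  1  2  2  2  2  2  2  2  2
  0  0  1  2  3  3  3  3  3  3  3  3
  0  0  1  2  3  3  3  3  3  4  4  4
  0  0  1  2  3  3  4  4  4  5  5  5
  0  0  1  2  3  3  4  4  4  5  5  6
  0  0  1  2  3  3  4  4  5  6  6  7
  0  1  2  3  4  4  5  5  6  7  7  8
  0  1  2  3  4  4  5  5  6  7  8  9
  0  1  2  3  4  4  5  6  7  8  9  10
  1  2  3  4  5  5  6  7  8  9  10  11
  1  2  3  4  5  6  7  8  9  10  11  12

second differences of R give the permutation w = (5, 4, 3, 10, 7, 12, 9, 2, 11, 8, 1, 6).

|D(w)|=34, |Ess(w)|=11:

[(1, 4, 0), (2, 3, 0), (4, 9, 3), (6, 9, 4), (6, 11, 5), (7, 2, 0), (7, 6, 3), (7, 8, 4), (9, 8, 5), (10, 1, 0), (10, 6, 4)]


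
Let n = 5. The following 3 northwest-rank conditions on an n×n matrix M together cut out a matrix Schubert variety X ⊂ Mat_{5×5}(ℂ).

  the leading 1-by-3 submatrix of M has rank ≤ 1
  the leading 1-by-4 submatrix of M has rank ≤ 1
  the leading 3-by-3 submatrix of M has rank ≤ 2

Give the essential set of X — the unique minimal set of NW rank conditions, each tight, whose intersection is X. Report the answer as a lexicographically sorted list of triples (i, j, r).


The tightest implied rank at each (i,j), from the 3 conditions:

  row 1: 1 1 1 1 1
  row 2: 1 2 2 2 2
  row 3: 1 2 2 3 3
  row 4: 1 2 3 4 4
  row 5: 1 2 3 4 5

hence w(1..5) = (1, 2, 4, 3, 5).

|D(w)|=1, |Ess(w)|=1:

[(3, 3, 2)]


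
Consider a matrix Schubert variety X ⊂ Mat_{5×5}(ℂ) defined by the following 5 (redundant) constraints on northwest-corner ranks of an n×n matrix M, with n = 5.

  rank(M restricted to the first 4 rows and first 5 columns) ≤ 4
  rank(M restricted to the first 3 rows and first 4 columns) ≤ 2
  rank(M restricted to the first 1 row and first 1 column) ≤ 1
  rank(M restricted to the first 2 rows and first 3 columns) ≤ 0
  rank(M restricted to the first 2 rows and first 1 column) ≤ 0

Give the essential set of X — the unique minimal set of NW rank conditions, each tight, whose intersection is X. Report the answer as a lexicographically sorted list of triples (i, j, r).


The tightest implied rank at each (i,j), from the 5 conditions:

  0 | 0 | 0 | 1 | 1
  0 | 0 | 0 | 1 | 2
  1 | 1 | 1 | 2 | 3
  1 | 2 | 2 | 3 | 4
  1 | 2 | 3 | 4 | 5

reading off 1-entries of Δ²R: w = (4, 5, 1, 2, 3).

1 SE-corner of the 6-cell Rothe diagram gives Ess(w):

[(2, 3, 0)]


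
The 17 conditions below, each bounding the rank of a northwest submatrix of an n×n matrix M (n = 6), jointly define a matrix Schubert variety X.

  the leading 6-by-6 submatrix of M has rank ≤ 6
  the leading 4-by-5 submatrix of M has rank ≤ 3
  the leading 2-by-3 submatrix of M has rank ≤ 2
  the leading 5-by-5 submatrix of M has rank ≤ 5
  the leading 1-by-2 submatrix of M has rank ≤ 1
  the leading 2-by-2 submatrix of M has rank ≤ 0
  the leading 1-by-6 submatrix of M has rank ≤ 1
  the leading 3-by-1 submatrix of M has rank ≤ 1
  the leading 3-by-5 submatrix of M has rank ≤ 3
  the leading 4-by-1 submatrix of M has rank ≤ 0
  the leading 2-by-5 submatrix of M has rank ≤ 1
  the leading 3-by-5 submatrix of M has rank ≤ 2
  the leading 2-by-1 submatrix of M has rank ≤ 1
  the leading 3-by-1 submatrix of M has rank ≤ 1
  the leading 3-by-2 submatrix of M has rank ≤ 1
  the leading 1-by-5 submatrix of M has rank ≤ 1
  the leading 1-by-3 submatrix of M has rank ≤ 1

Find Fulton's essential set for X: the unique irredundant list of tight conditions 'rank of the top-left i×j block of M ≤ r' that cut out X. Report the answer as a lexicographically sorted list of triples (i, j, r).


Reconstructing r_w from the 17 given conditions:

  R[1]: 0, 0, 1, 1, 1, 1
  R[2]: 0, 0, 1, 1, 1, 2
  R[3]: 0, 1, 2, 2, 2, 3
  R[4]: 0, 1, 2, 3, 3, 4
  R[5]: 1, 2, 3, 4, 4, 5
  R[6]: 1, 2, 3, 4, 5, 6

so w = (3, 6, 2, 4, 1, 5).

Fulton essential set (3 of the 8 Rothe cells):

[(2, 2, 0), (2, 5, 1), (4, 1, 0)]


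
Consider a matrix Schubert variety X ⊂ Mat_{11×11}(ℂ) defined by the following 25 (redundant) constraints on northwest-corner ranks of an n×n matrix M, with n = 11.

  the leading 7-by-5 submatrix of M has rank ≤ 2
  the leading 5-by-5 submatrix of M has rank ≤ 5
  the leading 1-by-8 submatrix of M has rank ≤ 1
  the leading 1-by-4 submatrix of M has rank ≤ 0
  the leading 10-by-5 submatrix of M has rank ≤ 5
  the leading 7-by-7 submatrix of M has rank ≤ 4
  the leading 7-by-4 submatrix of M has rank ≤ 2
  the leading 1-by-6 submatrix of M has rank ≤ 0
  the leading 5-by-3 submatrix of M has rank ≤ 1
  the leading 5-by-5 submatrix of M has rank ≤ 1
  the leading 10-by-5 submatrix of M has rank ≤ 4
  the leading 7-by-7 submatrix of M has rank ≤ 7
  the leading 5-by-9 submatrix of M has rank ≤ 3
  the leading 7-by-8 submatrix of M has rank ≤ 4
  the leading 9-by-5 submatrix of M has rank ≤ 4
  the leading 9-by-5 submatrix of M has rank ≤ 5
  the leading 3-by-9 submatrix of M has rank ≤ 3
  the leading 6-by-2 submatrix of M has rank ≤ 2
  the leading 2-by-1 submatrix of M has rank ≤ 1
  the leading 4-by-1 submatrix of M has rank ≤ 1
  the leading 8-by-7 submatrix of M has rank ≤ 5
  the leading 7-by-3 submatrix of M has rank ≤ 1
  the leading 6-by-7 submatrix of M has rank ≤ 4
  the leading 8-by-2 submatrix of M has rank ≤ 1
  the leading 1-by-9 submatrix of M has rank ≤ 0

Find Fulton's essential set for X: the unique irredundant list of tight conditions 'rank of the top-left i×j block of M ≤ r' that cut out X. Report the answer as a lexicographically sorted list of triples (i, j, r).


Propagating the 25 rank bounds to every northwest block:

  i=1: 0 0 0 0 0 0 0 0 0 1 1
  i=2: 1 1 1 1 1 1 1 1 1 2 2
  i=3: 1 1 1 1 1 2 2 2 2 3 3
  i=4: 1 1 1 1 1 2 3 3 3 4 4
  i=5: 1 1 1 1 1 2 3 3 3 4 5
  i=6: 1 1 1 2 2 3 4 4 4 5 6
  i=7: 1 1 1 2 2 3 4 4 5 6 7
  i=8: 1 1 2 3 3 4 5 5 6 7 8
  i=9: 1 2 3 4 4 5 6 6 7 8 9
  i=10: 1 2 3 4 4 5 6 7 8 9 10
  i=11: 1 2 3 4 5 6 7 8 9 10 11

hence w(1..11) = (10, 1, 6, 7, 11, 4, 9, 3, 2, 8, 5).

D(w) has 31 cells with 8 SE-corners; essential set:

[(1, 9, 0), (5, 5, 1), (5, 9, 3), (7, 3, 1), (7, 5, 2), (7, 8, 4), (8, 2, 1), (10, 5, 4)]


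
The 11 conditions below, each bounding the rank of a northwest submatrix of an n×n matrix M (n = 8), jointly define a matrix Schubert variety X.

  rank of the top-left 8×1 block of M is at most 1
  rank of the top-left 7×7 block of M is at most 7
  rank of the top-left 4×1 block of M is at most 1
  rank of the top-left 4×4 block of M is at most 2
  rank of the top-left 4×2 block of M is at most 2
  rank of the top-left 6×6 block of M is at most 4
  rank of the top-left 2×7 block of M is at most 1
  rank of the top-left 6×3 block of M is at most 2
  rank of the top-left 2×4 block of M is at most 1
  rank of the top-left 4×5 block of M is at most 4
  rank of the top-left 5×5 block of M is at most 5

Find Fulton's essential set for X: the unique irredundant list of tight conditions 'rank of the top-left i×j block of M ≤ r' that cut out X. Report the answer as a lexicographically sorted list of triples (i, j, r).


Propagating the 11 rank bounds to every northwest block:

  R[1]: 1 1 1 1 1 1 1 1
  R[2]: 1 1 1 1 1 1 1 2
  R[3]: 1 2 2 2 2 2 2 3
  R[4]: 1 2 2 2 3 3 3 4
  R[5]: 1 2 2 3 4 4 4 5
  R[6]: 1 2 2 3 4 4 5 6
  R[7]: 1 2 3 4 5 5 6 7
  R[8]: 1 2 3 4 5 6 7 8

the unique w with this rank table is (1, 8, 2, 5, 4, 7, 3, 6).

D(w) has 11 cells with 4 SE-corners; essential set:

[(2, 7, 1), (4, 4, 2), (6, 3, 2), (6, 6, 4)]


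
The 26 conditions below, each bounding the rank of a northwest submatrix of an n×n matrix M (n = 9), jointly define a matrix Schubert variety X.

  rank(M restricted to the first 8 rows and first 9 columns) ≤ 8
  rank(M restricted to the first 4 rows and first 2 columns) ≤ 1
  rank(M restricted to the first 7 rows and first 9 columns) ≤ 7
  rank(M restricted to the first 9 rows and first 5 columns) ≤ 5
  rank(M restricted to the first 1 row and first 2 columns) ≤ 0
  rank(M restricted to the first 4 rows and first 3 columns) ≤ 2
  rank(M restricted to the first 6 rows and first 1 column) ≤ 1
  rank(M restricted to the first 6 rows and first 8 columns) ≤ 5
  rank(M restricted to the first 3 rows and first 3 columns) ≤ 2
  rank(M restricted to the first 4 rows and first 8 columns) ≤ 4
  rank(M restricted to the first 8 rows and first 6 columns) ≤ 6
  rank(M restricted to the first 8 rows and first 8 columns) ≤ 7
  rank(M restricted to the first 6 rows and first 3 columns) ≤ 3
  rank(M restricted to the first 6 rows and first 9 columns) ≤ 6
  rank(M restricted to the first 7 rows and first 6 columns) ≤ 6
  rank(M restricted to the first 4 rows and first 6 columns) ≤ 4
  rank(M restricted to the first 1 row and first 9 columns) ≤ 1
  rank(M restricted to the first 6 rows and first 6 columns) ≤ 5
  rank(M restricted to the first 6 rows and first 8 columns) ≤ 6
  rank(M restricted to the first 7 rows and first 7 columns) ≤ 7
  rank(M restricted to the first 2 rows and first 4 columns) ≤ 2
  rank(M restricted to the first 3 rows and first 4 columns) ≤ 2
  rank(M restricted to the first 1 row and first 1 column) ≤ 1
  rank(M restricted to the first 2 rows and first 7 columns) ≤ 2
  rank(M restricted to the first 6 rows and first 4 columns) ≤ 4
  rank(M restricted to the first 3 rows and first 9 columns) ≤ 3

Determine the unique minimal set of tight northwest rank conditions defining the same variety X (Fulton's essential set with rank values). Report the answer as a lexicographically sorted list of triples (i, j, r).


Reconstructing r_w from the 26 given conditions:

  i=1: 0  0  1  1  1  1  1  1  1
  i=2: 1  1  2  2  2  2  2  2  2
  i=3: 1  1  2  2  3  3  3  3  3
  i=4: 1  1  2  3  4  4  4  4  4
  i=5: 1  2  3  4  5  5  5  5  5
  i=6: 1  2  3  4  5  5  5  5  6
  i=7: 1  2  3  4  5  6  6  6  7
  i=8: 1  2  3  4  5  6  7  7  8
  i=9: 1  2  3  4  5  6  7  8  9

second differences of R give the permutation w = (3, 1, 5, 4, 2, 9, 6, 7, 8).

Rothe diagram D(w) (8 cells), 4 SE-corners (essential conditions):

[(1, 2, 0), (3, 4, 2), (4, 2, 1), (6, 8, 5)]


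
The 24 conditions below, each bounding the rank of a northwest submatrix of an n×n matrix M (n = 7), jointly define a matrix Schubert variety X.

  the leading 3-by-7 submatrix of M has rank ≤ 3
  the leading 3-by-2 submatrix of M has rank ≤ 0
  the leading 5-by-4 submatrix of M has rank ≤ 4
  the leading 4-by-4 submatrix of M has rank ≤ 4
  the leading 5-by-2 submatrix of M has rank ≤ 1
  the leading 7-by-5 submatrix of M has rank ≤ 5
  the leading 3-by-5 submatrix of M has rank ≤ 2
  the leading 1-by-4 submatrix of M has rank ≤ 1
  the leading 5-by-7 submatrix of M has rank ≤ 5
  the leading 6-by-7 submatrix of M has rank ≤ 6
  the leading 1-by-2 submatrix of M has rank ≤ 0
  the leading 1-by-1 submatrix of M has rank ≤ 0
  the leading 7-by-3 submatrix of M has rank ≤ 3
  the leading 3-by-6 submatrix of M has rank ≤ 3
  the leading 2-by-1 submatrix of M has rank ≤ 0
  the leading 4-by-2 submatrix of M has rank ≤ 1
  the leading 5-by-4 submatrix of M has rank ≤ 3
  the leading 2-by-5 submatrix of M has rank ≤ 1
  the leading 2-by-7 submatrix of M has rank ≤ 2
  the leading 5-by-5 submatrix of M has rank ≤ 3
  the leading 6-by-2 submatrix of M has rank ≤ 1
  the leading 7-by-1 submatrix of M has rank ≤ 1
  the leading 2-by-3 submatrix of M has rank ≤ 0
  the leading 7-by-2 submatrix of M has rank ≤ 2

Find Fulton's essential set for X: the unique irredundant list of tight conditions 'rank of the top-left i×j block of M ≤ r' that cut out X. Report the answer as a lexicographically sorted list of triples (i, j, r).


Recovering R(i,j) via the rank-extension bound from the 24 conditions:

  0 0 0 1 1 1 1
  0 0 0 1 1 2 2
  0 0 1 2 2 3 3
  1 1 2 3 3 4 4
  1 1 2 3 3 4 5
  1 1 2 3 4 5 6
  1 2 3 4 5 6 7

giving w = (4, 6, 3, 1, 7, 5, 2) via Δ²R.

Fulton essential set (5 of the 12 Rothe cells):

[(2, 3, 0), (2, 5, 1), (3, 2, 0), (5, 5, 3), (6, 2, 1)]


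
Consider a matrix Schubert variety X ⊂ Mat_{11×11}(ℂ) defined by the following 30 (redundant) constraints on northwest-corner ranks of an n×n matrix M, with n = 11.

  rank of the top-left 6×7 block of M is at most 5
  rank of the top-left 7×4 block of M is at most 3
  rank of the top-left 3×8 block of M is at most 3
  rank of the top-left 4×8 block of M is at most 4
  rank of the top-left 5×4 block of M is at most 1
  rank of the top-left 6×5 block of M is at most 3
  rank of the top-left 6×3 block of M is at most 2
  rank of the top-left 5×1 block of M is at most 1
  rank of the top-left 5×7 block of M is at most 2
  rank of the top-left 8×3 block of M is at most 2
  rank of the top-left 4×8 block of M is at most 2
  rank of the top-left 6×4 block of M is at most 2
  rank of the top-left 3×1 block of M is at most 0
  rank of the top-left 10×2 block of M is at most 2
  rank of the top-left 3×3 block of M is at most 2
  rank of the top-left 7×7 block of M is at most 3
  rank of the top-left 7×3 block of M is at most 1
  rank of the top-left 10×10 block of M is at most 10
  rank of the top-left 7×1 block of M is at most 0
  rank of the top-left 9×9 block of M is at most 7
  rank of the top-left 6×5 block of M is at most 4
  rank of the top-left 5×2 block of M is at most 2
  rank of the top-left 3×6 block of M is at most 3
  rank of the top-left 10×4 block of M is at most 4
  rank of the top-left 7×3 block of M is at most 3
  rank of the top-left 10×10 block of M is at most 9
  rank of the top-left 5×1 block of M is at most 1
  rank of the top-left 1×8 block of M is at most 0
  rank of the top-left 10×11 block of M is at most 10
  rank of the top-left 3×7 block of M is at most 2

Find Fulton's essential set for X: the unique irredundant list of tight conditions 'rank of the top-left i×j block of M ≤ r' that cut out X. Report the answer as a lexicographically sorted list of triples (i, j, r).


Reconstructing r_w from the 30 given conditions:

  R[1]: 0  0  0  0  0  0  0  0  1  1  1
  R[2]: 0  1  1  1  1  1  1  1  2  2  2
  R[3]: 0  1  1  1  2  2  2  2  3  3  3
  R[4]: 0  1  1  1  2  2  2  2  3  4  4
  R[5]: 0  1  1  1  2  2  2  3  4  5  5
  R[6]: 0  1  1  2  3  3  3  4  5  6  6
  R[7]: 0  1  1  2  3  3  3  4  5  6  7
  R[8]: 1  2  2  3  4  4  4  5  6  7  8
  R[9]: 1  2  3  4  5  5  5  6  7  8  9
  R[10]: 1  2  3  4  5  6  6  7  8  9  10
  R[11]: 1  2  3  4  5  6  7  8  9  10  11

reading off 1-entries of Δ²R: w = (9, 2, 5, 10, 8, 4, 11, 1, 3, 6, 7).

D(w) has 29 cells with 7 SE-corners; essential set:

[(1, 8, 0), (4, 8, 2), (5, 4, 1), (5, 7, 2), (7, 1, 0), (7, 3, 1), (7, 7, 3)]


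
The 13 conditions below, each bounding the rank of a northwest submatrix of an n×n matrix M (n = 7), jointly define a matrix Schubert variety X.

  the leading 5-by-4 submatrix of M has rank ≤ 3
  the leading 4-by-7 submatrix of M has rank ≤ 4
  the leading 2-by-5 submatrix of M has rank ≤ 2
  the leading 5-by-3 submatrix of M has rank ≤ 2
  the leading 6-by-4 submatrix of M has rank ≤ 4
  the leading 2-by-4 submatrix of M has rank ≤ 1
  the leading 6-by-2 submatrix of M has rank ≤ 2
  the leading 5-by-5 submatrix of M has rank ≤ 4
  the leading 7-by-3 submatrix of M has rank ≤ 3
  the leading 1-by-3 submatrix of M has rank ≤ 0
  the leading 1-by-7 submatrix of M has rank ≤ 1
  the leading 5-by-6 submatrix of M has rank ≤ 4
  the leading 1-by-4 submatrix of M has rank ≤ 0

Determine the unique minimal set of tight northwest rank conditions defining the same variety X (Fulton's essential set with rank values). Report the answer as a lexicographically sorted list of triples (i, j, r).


Reconstructing r_w from the 13 given conditions:

  i=1: 0  0  0  0  1  1  1
  i=2: 1  1  1  1  2  2  2
  i=3: 1  2  2  2  3  3  3
  i=4: 1  2  2  3  4  4  4
  i=5: 1  2  2  3  4  4  5
  i=6: 1  2  3  4  5  5  6
  i=7: 1  2  3  4  5  6  7

giving w = (5, 1, 2, 4, 7, 3, 6) via Δ²R.

Rothe diagram D(w) (7 cells), 3 SE-corners (essential conditions):

[(1, 4, 0), (5, 3, 2), (5, 6, 4)]


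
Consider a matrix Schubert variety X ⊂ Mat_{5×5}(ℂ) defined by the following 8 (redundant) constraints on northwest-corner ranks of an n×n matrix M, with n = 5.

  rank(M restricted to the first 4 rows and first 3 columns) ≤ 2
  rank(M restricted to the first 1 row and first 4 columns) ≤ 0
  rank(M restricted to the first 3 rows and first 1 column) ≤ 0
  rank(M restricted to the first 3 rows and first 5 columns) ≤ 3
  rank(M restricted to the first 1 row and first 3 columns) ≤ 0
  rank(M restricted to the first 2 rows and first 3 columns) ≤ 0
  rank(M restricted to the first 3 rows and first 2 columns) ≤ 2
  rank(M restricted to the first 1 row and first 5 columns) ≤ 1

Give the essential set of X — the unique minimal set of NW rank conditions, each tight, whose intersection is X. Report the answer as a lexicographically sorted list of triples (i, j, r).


Computing R[i][j] = min implied NW-rank bound (n=5, 8 conditions):

  R[1]: 0 0 0 0 1
  R[2]: 0 0 0 1 2
  R[3]: 0 1 1 2 3
  R[4]: 1 2 2 3 4
  R[5]: 1 2 3 4 5

reading off 1-entries of Δ²R: w = (5, 4, 2, 1, 3).

Rothe diagram D(w) (8 cells), 3 SE-corners (essential conditions):

[(1, 4, 0), (2, 3, 0), (3, 1, 0)]


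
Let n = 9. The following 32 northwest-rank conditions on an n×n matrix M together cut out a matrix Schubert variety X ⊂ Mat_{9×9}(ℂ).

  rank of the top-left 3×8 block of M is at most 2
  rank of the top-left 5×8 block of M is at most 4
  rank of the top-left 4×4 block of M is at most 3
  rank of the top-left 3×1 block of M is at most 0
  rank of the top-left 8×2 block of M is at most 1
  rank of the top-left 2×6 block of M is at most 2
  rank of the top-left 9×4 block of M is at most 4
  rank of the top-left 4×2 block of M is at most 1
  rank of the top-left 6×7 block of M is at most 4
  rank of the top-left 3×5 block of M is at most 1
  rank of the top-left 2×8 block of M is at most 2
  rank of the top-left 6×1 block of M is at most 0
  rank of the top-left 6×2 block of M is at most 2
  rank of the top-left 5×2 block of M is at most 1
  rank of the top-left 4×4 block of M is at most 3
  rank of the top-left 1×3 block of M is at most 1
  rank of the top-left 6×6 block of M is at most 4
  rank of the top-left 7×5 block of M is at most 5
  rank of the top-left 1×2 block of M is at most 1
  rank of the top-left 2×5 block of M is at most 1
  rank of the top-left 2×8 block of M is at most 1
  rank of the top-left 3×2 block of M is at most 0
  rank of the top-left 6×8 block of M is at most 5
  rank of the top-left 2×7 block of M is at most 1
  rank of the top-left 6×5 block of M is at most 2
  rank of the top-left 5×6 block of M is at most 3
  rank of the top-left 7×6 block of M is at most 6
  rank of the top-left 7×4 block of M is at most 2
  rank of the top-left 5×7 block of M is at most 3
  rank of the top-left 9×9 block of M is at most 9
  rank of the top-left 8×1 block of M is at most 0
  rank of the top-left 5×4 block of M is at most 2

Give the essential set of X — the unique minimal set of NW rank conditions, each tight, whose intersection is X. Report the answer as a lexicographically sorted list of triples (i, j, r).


Computing R[i][j] = min implied NW-rank bound (n=9, 32 conditions):

  i=1: 0 | 0 | 1 | 1 | 1 | 1 | 1 | 1 | 1
  i=2: 0 | 0 | 1 | 1 | 1 | 1 | 1 | 1 | 2
  i=3: 0 | 0 | 1 | 1 | 1 | 2 | 2 | 2 | 3
  i=4: 0 | 1 | 2 | 2 | 2 | 3 | 3 | 3 | 4
  i=5: 0 | 1 | 2 | 2 | 2 | 3 | 3 | 4 | 5
  i=6: 0 | 1 | 2 | 2 | 2 | 3 | 4 | 5 | 6
  i=7: 0 | 1 | 2 | 2 | 3 | 4 | 5 | 6 | 7
  i=8: 0 | 1 | 2 | 3 | 4 | 5 | 6 | 7 | 8
  i=9: 1 | 2 | 3 | 4 | 5 | 6 | 7 | 8 | 9

second differences of R give the permutation w = (3, 9, 6, 2, 8, 7, 5, 4, 1).

D(w) has 24 cells with 7 SE-corners; essential set:

[(2, 8, 1), (3, 2, 0), (3, 5, 1), (5, 7, 3), (6, 5, 2), (7, 4, 2), (8, 1, 0)]


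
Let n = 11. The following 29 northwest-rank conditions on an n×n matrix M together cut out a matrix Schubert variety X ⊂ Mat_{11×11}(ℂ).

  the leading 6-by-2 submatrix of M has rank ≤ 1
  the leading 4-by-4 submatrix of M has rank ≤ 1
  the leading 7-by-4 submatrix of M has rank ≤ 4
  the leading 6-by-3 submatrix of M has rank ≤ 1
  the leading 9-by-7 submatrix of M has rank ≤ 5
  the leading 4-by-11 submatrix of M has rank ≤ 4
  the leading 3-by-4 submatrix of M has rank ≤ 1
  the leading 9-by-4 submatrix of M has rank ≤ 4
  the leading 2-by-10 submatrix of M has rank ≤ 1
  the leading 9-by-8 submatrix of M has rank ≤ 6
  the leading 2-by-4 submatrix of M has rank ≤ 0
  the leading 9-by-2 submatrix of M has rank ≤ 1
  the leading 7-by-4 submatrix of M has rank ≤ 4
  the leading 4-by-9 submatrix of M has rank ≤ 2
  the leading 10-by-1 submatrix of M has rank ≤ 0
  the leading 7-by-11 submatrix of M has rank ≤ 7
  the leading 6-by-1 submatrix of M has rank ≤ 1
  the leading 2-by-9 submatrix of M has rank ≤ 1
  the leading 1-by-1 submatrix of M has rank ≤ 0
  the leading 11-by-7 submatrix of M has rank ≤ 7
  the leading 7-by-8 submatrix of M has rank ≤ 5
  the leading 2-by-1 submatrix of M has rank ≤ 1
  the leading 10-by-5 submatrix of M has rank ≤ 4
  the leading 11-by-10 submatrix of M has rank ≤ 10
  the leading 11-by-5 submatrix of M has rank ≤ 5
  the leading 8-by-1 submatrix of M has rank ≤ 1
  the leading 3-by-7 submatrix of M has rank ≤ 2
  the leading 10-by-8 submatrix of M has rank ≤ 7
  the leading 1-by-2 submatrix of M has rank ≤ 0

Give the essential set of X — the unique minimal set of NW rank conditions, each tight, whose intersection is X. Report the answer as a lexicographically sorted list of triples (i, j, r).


Rank table r_w(11×11) implied by the 29 constraints:

  R[1]: 0 | 0 | 0 | 0 | 1 | 1 | 1 | 1 | 1 | 1 | 1
  R[2]: 0 | 0 | 0 | 0 | 1 | 1 | 1 | 1 | 1 | 1 | 2
  R[3]: 0 | 1 | 1 | 1 | 2 | 2 | 2 | 2 | 2 | 2 | 3
  R[4]: 0 | 1 | 1 | 1 | 2 | 2 | 2 | 2 | 2 | 3 | 4
  R[5]: 0 | 1 | 1 | 2 | 3 | 3 | 3 | 3 | 3 | 4 | 5
  R[6]: 0 | 1 | 1 | 2 | 3 | 4 | 4 | 4 | 4 | 5 | 6
  R[7]: 0 | 1 | 2 | 3 | 4 | 5 | 5 | 5 | 5 | 6 | 7
  R[8]: 0 | 1 | 2 | 3 | 4 | 5 | 5 | 6 | 6 | 7 | 8
  R[9]: 0 | 1 | 2 | 3 | 4 | 5 | 5 | 6 | 7 | 8 | 9
  R[10]: 0 | 1 | 2 | 3 | 4 | 5 | 6 | 7 | 8 | 9 | 10
  R[11]: 1 | 2 | 3 | 4 | 5 | 6 | 7 | 8 | 9 | 10 | 11

the unique w with this rank table is (5, 11, 2, 10, 4, 6, 3, 8, 9, 7, 1).

|D(w)|=31, |Ess(w)|=7:

[(2, 4, 0), (2, 10, 1), (4, 4, 1), (4, 9, 2), (6, 3, 1), (9, 7, 5), (10, 1, 0)]
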